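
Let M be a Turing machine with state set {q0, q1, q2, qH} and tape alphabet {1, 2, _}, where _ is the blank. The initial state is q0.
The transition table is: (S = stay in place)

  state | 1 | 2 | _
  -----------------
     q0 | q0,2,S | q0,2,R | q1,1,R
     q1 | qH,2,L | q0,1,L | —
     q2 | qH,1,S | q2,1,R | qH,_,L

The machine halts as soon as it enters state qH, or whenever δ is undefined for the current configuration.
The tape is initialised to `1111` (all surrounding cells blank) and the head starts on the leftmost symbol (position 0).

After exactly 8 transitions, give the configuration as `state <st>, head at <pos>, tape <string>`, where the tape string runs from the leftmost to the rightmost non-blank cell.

q0 | [1]111_   read 1 → write 2, move S, go to q0
q0 | [2]111_   read 2 → write 2, move R, go to q0
q0 | 2[1]11_   read 1 → write 2, move S, go to q0
q0 | 2[2]11_   read 2 → write 2, move R, go to q0
q0 | 22[1]1_   read 1 → write 2, move S, go to q0
q0 | 22[2]1_   read 2 → write 2, move R, go to q0
q0 | 222[1]_   read 1 → write 2, move S, go to q0
q0 | 222[2]_   read 2 → write 2, move R, go to q0
q0 | 2222[_]
After 8 steps: state q0, head at 4, tape 2222.

state q0, head at 4, tape 2222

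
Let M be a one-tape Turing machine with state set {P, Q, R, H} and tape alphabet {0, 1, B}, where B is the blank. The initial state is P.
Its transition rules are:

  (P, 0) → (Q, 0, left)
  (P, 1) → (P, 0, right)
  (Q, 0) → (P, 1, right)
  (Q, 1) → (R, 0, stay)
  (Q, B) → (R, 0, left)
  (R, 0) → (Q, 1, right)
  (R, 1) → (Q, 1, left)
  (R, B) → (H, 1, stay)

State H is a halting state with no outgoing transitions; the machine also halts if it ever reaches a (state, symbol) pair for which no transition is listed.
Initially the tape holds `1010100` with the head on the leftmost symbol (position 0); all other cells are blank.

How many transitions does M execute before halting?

25

state=P head=0 tape=[1]010100B   (P,1)→(P,0,right)
state=P head=1 tape=0[0]10100B   (P,0)→(Q,0,left)
state=Q head=0 tape=[0]010100B   (Q,0)→(P,1,right)
state=P head=1 tape=1[0]10100B   (P,0)→(Q,0,left)
state=Q head=0 tape=[1]010100B   (Q,1)→(R,0,stay)
state=R head=0 tape=[0]010100B   (R,0)→(Q,1,right)
state=Q head=1 tape=1[0]10100B   (Q,0)→(P,1,right)
state=P head=2 tape=11[1]0100B   (P,1)→(P,0,right)
state=P head=3 tape=110[0]100B   (P,0)→(Q,0,left)
state=Q head=2 tape=11[0]0100B   (Q,0)→(P,1,right)
state=P head=3 tape=111[0]100B   (P,0)→(Q,0,left)
state=Q head=2 tape=11[1]0100B   (Q,1)→(R,0,stay)
state=R head=2 tape=11[0]0100B   (R,0)→(Q,1,right)
state=Q head=3 tape=111[0]100B   (Q,0)→(P,1,right)
state=P head=4 tape=1111[1]00B   (P,1)→(P,0,right)
state=P head=5 tape=11110[0]0B   (P,0)→(Q,0,left)
state=Q head=4 tape=1111[0]00B   (Q,0)→(P,1,right)
state=P head=5 tape=11111[0]0B   (P,0)→(Q,0,left)
state=Q head=4 tape=1111[1]00B   (Q,1)→(R,0,stay)
state=R head=4 tape=1111[0]00B   (R,0)→(Q,1,right)
state=Q head=5 tape=11111[0]0B   (Q,0)→(P,1,right)
state=P head=6 tape=111111[0]B   (P,0)→(Q,0,left)
state=Q head=5 tape=11111[1]0B   (Q,1)→(R,0,stay)
state=R head=5 tape=11111[0]0B   (R,0)→(Q,1,right)
state=Q head=6 tape=111111[0]B   (Q,0)→(P,1,right)
state=P head=7 tape=1111111[B]
M halts after 25 transitions.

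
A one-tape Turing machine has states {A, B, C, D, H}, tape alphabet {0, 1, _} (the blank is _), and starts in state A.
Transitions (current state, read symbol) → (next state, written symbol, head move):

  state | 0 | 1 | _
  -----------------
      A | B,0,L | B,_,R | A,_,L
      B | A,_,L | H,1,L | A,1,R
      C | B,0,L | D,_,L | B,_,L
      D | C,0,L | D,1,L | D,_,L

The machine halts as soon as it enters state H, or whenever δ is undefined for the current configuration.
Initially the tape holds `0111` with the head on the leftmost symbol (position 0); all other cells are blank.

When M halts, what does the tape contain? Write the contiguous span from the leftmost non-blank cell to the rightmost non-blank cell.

10111

A | __[0]111   read 0 → write 0, move L, go to B
B | _[_]0111   read _ → write 1, move R, go to A
A | _1[0]111   read 0 → write 0, move L, go to B
B | _[1]0111   read 1 → write 1, move L, go to H
H | [_]10111
The non-blank tape span at halt is 10111.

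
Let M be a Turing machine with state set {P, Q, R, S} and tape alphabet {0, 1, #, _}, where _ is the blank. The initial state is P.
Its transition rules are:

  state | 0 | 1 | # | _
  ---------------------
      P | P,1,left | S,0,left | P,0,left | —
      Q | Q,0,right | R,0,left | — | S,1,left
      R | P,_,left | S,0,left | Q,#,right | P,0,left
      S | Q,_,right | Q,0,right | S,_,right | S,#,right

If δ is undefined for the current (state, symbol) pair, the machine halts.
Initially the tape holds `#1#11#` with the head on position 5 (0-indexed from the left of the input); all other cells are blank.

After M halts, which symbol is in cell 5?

state=P head=5 tape=#1#11[#]_   (P,#)→(P,0,left)
state=P head=4 tape=#1#1[1]0_   (P,1)→(S,0,left)
state=S head=3 tape=#1#[1]00_   (S,1)→(Q,0,right)
state=Q head=4 tape=#1#0[0]0_   (Q,0)→(Q,0,right)
state=Q head=5 tape=#1#00[0]_   (Q,0)→(Q,0,right)
state=Q head=6 tape=#1#000[_]   (Q,_)→(S,1,left)
state=S head=5 tape=#1#00[0]1   (S,0)→(Q,_,right)
state=Q head=6 tape=#1#00_[1]   (Q,1)→(R,0,left)
state=R head=5 tape=#1#00[_]0   (R,_)→(P,0,left)
state=P head=4 tape=#1#0[0]00   (P,0)→(P,1,left)
state=P head=3 tape=#1#[0]100   (P,0)→(P,1,left)
state=P head=2 tape=#1[#]1100   (P,#)→(P,0,left)
state=P head=1 tape=#[1]01100   (P,1)→(S,0,left)
state=S head=0 tape=[#]001100   (S,#)→(S,_,right)
state=S head=1 tape=_[0]01100   (S,0)→(Q,_,right)
state=Q head=2 tape=__[0]1100   (Q,0)→(Q,0,right)
state=Q head=3 tape=__0[1]100   (Q,1)→(R,0,left)
state=R head=2 tape=__[0]0100   (R,0)→(P,_,left)
state=P head=1 tape=_[_]_0100
Cell 5 holds 0 when M halts.

0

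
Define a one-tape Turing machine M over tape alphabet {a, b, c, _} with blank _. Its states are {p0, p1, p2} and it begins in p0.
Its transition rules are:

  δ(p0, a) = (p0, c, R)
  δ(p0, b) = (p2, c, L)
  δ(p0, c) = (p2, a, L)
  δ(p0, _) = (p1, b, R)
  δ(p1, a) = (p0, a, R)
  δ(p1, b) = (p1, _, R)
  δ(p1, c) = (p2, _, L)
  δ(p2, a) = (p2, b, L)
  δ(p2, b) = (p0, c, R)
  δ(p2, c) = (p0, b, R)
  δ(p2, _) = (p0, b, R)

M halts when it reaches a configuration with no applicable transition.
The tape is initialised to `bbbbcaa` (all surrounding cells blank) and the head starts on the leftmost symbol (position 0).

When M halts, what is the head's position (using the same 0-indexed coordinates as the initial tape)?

8

p0 | _[b]bbbcaa__   read b → write c, move L, go to p2
p2 | [_]cbbbcaa__   read _ → write b, move R, go to p0
p0 | b[c]bbbcaa__   read c → write a, move L, go to p2
p2 | [b]abbbcaa__   read b → write c, move R, go to p0
p0 | c[a]bbbcaa__   read a → write c, move R, go to p0
p0 | cc[b]bbcaa__   read b → write c, move L, go to p2
p2 | c[c]cbbcaa__   read c → write b, move R, go to p0
p0 | cb[c]bbcaa__   read c → write a, move L, go to p2
p2 | c[b]abbcaa__   read b → write c, move R, go to p0
p0 | cc[a]bbcaa__   read a → write c, move R, go to p0
p0 | ccc[b]bcaa__   read b → write c, move L, go to p2
p2 | cc[c]cbcaa__   read c → write b, move R, go to p0
p0 | ccb[c]bcaa__   read c → write a, move L, go to p2
p2 | cc[b]abcaa__   read b → write c, move R, go to p0
p0 | ccc[a]bcaa__   read a → write c, move R, go to p0
p0 | cccc[b]caa__   read b → write c, move L, go to p2
p2 | ccc[c]ccaa__   read c → write b, move R, go to p0
p0 | cccb[c]caa__   read c → write a, move L, go to p2
p2 | ccc[b]acaa__   read b → write c, move R, go to p0
p0 | cccc[a]caa__   read a → write c, move R, go to p0
p0 | ccccc[c]aa__   read c → write a, move L, go to p2
p2 | cccc[c]aaa__   read c → write b, move R, go to p0
p0 | ccccb[a]aa__   read a → write c, move R, go to p0
p0 | ccccbc[a]a__   read a → write c, move R, go to p0
p0 | ccccbcc[a]__   read a → write c, move R, go to p0
p0 | ccccbccc[_]_   read _ → write b, move R, go to p1
p1 | ccccbcccb[_]
At halt the head is at cell 8.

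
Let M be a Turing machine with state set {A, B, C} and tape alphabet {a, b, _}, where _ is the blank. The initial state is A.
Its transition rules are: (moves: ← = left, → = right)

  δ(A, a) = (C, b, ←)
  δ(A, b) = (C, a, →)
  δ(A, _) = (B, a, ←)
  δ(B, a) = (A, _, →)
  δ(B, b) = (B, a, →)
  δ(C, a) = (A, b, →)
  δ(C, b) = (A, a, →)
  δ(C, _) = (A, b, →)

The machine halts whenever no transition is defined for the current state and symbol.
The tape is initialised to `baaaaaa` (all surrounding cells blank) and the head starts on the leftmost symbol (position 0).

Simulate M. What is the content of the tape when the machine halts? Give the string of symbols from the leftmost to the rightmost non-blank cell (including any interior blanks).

aaaaaaaa_a

state=A head=0 tape=[b]aaaaaa___   (A,b)→(C,a,→)
state=C head=1 tape=a[a]aaaaa___   (C,a)→(A,b,→)
state=A head=2 tape=ab[a]aaaa___   (A,a)→(C,b,←)
state=C head=1 tape=a[b]baaaa___   (C,b)→(A,a,→)
state=A head=2 tape=aa[b]aaaa___   (A,b)→(C,a,→)
state=C head=3 tape=aaa[a]aaa___   (C,a)→(A,b,→)
state=A head=4 tape=aaab[a]aa___   (A,a)→(C,b,←)
state=C head=3 tape=aaa[b]baa___   (C,b)→(A,a,→)
state=A head=4 tape=aaaa[b]aa___   (A,b)→(C,a,→)
state=C head=5 tape=aaaaa[a]a___   (C,a)→(A,b,→)
state=A head=6 tape=aaaaab[a]___   (A,a)→(C,b,←)
state=C head=5 tape=aaaaa[b]b___   (C,b)→(A,a,→)
state=A head=6 tape=aaaaaa[b]___   (A,b)→(C,a,→)
state=C head=7 tape=aaaaaaa[_]__   (C,_)→(A,b,→)
state=A head=8 tape=aaaaaaab[_]_   (A,_)→(B,a,←)
state=B head=7 tape=aaaaaaa[b]a_   (B,b)→(B,a,→)
state=B head=8 tape=aaaaaaaa[a]_   (B,a)→(A,_,→)
state=A head=9 tape=aaaaaaaa_[_]   (A,_)→(B,a,←)
state=B head=8 tape=aaaaaaaa[_]a
The non-blank tape span at halt is aaaaaaaa_a.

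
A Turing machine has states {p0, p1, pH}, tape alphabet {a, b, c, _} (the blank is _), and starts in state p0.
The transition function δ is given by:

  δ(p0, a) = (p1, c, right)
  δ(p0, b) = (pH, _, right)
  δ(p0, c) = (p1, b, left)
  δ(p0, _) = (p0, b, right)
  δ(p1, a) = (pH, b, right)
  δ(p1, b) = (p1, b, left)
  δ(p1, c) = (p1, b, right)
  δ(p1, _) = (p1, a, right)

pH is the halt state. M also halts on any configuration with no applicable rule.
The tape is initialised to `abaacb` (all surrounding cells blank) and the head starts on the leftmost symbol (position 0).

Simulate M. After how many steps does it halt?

8

p0 | _[a]baacb   read a → write c, move right, go to p1
p1 | _c[b]aacb   read b → write b, move left, go to p1
p1 | _[c]baacb   read c → write b, move right, go to p1
p1 | _b[b]aacb   read b → write b, move left, go to p1
p1 | _[b]baacb   read b → write b, move left, go to p1
p1 | [_]bbaacb   read _ → write a, move right, go to p1
p1 | a[b]baacb   read b → write b, move left, go to p1
p1 | [a]bbaacb   read a → write b, move right, go to pH
pH | b[b]baacb
M halts after 8 transitions.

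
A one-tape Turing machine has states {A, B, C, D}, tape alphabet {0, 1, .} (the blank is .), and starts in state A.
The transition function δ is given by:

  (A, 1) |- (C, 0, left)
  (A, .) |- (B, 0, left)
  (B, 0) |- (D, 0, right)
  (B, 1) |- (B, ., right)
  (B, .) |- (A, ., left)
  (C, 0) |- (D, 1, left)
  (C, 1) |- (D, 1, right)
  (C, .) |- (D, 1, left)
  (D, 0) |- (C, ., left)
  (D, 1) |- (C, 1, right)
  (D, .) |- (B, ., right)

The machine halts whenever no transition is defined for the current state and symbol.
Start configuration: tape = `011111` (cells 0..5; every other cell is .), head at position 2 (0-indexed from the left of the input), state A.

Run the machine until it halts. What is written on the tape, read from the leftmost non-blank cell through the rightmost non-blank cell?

state=A head=2 tape=.01[1]111..   (A,1)→(C,0,left)
state=C head=1 tape=.0[1]0111..   (C,1)→(D,1,right)
state=D head=2 tape=.01[0]111..   (D,0)→(C,.,left)
state=C head=1 tape=.0[1].111..   (C,1)→(D,1,right)
state=D head=2 tape=.01[.]111..   (D,.)→(B,.,right)
state=B head=3 tape=.01.[1]11..   (B,1)→(B,.,right)
state=B head=4 tape=.01..[1]1..   (B,1)→(B,.,right)
state=B head=5 tape=.01...[1]..   (B,1)→(B,.,right)
state=B head=6 tape=.01....[.].   (B,.)→(A,.,left)
state=A head=5 tape=.01...[.]..   (A,.)→(B,0,left)
state=B head=4 tape=.01..[.]0..   (B,.)→(A,.,left)
state=A head=3 tape=.01.[.].0..   (A,.)→(B,0,left)
state=B head=2 tape=.01[.]0.0..   (B,.)→(A,.,left)
state=A head=1 tape=.0[1].0.0..   (A,1)→(C,0,left)
state=C head=0 tape=.[0]0.0.0..   (C,0)→(D,1,left)
state=D head=-1 tape=[.]10.0.0..   (D,.)→(B,.,right)
state=B head=0 tape=.[1]0.0.0..   (B,1)→(B,.,right)
state=B head=1 tape=..[0].0.0..   (B,0)→(D,0,right)
state=D head=2 tape=..0[.]0.0..   (D,.)→(B,.,right)
state=B head=3 tape=..0.[0].0..   (B,0)→(D,0,right)
state=D head=4 tape=..0.0[.]0..   (D,.)→(B,.,right)
state=B head=5 tape=..0.0.[0]..   (B,0)→(D,0,right)
state=D head=6 tape=..0.0.0[.].   (D,.)→(B,.,right)
state=B head=7 tape=..0.0.0.[.]   (B,.)→(A,.,left)
state=A head=6 tape=..0.0.0[.].   (A,.)→(B,0,left)
state=B head=5 tape=..0.0.[0]0.   (B,0)→(D,0,right)
state=D head=6 tape=..0.0.0[0].   (D,0)→(C,.,left)
state=C head=5 tape=..0.0.[0]..   (C,0)→(D,1,left)
state=D head=4 tape=..0.0[.]1..   (D,.)→(B,.,right)
state=B head=5 tape=..0.0.[1]..   (B,1)→(B,.,right)
state=B head=6 tape=..0.0..[.].   (B,.)→(A,.,left)
state=A head=5 tape=..0.0.[.]..   (A,.)→(B,0,left)
state=B head=4 tape=..0.0[.]0..   (B,.)→(A,.,left)
state=A head=3 tape=..0.[0].0..
The non-blank tape span at halt is 0.0.0.

0.0.0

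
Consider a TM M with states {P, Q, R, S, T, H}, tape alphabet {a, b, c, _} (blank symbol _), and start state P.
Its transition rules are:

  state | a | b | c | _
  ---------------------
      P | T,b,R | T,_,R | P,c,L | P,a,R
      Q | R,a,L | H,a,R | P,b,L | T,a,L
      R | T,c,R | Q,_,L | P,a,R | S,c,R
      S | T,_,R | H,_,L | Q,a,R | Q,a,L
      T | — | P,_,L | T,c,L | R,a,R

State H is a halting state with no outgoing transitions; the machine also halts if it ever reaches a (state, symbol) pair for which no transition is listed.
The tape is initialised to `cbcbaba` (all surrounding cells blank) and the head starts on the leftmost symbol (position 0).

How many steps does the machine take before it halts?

20

P | __[c]bcbaba   read c → write c, move L, go to P
P | _[_]cbcbaba   read _ → write a, move R, go to P
P | _a[c]bcbaba   read c → write c, move L, go to P
P | _[a]cbcbaba   read a → write b, move R, go to T
T | _b[c]bcbaba   read c → write c, move L, go to T
T | _[b]cbcbaba   read b → write _, move L, go to P
P | [_]_cbcbaba   read _ → write a, move R, go to P
P | a[_]cbcbaba   read _ → write a, move R, go to P
P | aa[c]bcbaba   read c → write c, move L, go to P
P | a[a]cbcbaba   read a → write b, move R, go to T
T | ab[c]bcbaba   read c → write c, move L, go to T
T | a[b]cbcbaba   read b → write _, move L, go to P
P | [a]_cbcbaba   read a → write b, move R, go to T
T | b[_]cbcbaba   read _ → write a, move R, go to R
R | ba[c]bcbaba   read c → write a, move R, go to P
P | baa[b]cbaba   read b → write _, move R, go to T
T | baa_[c]baba   read c → write c, move L, go to T
T | baa[_]cbaba   read _ → write a, move R, go to R
R | baaa[c]baba   read c → write a, move R, go to P
P | baaaa[b]aba   read b → write _, move R, go to T
T | baaaa_[a]ba
M halts after 20 transitions.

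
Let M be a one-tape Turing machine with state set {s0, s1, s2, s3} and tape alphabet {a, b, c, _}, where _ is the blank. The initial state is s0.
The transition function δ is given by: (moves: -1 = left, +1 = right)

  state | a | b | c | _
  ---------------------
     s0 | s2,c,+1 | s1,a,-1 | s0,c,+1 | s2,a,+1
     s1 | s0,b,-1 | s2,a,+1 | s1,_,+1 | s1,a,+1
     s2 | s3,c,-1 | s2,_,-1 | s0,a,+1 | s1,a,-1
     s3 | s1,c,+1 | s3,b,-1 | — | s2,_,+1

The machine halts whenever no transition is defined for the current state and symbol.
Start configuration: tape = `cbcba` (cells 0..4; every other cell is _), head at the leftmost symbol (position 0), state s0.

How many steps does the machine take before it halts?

24

s0 | _[c]bcba   read c → write c, move +1, go to s0
s0 | _c[b]cba   read b → write a, move -1, go to s1
s1 | _[c]acba   read c → write _, move +1, go to s1
s1 | __[a]cba   read a → write b, move -1, go to s0
s0 | _[_]bcba   read _ → write a, move +1, go to s2
s2 | _a[b]cba   read b → write _, move -1, go to s2
s2 | _[a]_cba   read a → write c, move -1, go to s3
s3 | [_]c_cba   read _ → write _, move +1, go to s2
s2 | _[c]_cba   read c → write a, move +1, go to s0
s0 | _a[_]cba   read _ → write a, move +1, go to s2
s2 | _aa[c]ba   read c → write a, move +1, go to s0
s0 | _aaa[b]a   read b → write a, move -1, go to s1
s1 | _aa[a]aa   read a → write b, move -1, go to s0
s0 | _a[a]baa   read a → write c, move +1, go to s2
s2 | _ac[b]aa   read b → write _, move -1, go to s2
s2 | _a[c]_aa   read c → write a, move +1, go to s0
s0 | _aa[_]aa   read _ → write a, move +1, go to s2
s2 | _aaa[a]a   read a → write c, move -1, go to s3
s3 | _aa[a]ca   read a → write c, move +1, go to s1
s1 | _aac[c]a   read c → write _, move +1, go to s1
s1 | _aac_[a]   read a → write b, move -1, go to s0
s0 | _aac[_]b   read _ → write a, move +1, go to s2
s2 | _aaca[b]   read b → write _, move -1, go to s2
s2 | _aac[a]_   read a → write c, move -1, go to s3
s3 | _aa[c]c_
M halts after 24 transitions.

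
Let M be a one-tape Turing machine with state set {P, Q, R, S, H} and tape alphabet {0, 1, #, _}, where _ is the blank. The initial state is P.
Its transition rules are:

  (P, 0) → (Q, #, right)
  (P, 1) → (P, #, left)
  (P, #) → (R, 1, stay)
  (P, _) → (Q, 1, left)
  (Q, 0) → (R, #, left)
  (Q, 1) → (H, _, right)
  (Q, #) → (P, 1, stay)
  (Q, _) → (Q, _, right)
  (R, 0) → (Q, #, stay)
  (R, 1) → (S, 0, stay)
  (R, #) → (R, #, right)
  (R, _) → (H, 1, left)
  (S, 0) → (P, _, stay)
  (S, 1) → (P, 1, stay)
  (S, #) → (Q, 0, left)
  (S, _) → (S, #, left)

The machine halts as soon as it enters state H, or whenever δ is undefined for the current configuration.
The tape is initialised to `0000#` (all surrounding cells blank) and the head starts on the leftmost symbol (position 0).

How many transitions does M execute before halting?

16

state=P head=0 tape=__[0]000#   (P,0)→(Q,#,right)
state=Q head=1 tape=__#[0]00#   (Q,0)→(R,#,left)
state=R head=0 tape=__[#]#00#   (R,#)→(R,#,right)
state=R head=1 tape=__#[#]00#   (R,#)→(R,#,right)
state=R head=2 tape=__##[0]0#   (R,0)→(Q,#,stay)
state=Q head=2 tape=__##[#]0#   (Q,#)→(P,1,stay)
state=P head=2 tape=__##[1]0#   (P,1)→(P,#,left)
state=P head=1 tape=__#[#]#0#   (P,#)→(R,1,stay)
state=R head=1 tape=__#[1]#0#   (R,1)→(S,0,stay)
state=S head=1 tape=__#[0]#0#   (S,0)→(P,_,stay)
state=P head=1 tape=__#[_]#0#   (P,_)→(Q,1,left)
state=Q head=0 tape=__[#]1#0#   (Q,#)→(P,1,stay)
state=P head=0 tape=__[1]1#0#   (P,1)→(P,#,left)
state=P head=-1 tape=_[_]#1#0#   (P,_)→(Q,1,left)
state=Q head=-2 tape=[_]1#1#0#   (Q,_)→(Q,_,right)
state=Q head=-1 tape=_[1]#1#0#   (Q,1)→(H,_,right)
state=H head=0 tape=__[#]1#0#
M halts after 16 transitions.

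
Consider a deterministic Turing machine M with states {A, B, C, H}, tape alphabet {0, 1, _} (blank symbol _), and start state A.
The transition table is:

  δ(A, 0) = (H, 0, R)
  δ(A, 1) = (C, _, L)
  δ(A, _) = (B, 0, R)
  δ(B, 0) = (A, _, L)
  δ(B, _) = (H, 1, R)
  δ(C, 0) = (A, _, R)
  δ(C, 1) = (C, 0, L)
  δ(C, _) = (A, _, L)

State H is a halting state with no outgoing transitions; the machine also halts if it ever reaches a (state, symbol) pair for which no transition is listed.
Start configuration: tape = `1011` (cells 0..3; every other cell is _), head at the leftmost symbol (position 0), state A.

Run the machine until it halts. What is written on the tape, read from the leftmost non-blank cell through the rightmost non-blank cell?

01_011

state=A head=0 tape=__[1]011   (A,1)→(C,_,L)
state=C head=-1 tape=_[_]_011   (C,_)→(A,_,L)
state=A head=-2 tape=[_]__011   (A,_)→(B,0,R)
state=B head=-1 tape=0[_]_011   (B,_)→(H,1,R)
state=H head=0 tape=01[_]011
The non-blank tape span at halt is 01_011.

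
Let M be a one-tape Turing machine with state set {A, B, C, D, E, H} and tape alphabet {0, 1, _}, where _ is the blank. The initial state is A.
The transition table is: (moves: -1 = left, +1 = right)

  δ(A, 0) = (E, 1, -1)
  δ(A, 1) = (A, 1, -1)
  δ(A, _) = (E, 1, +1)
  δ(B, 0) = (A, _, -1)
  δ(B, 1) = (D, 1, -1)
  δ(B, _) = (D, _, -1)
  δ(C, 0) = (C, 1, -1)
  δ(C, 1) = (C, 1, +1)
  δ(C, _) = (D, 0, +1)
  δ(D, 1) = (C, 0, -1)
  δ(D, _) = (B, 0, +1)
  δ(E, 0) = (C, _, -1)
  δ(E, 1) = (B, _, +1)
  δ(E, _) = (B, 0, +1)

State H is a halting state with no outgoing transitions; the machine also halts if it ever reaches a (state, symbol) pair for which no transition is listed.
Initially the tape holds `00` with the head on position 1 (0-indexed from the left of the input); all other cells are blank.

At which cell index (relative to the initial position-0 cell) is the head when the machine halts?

0

state=A head=1 tape=_0[0]   (A,0)→(E,1,-1)
state=E head=0 tape=_[0]1   (E,0)→(C,_,-1)
state=C head=-1 tape=[_]_1   (C,_)→(D,0,+1)
state=D head=0 tape=0[_]1   (D,_)→(B,0,+1)
state=B head=1 tape=00[1]   (B,1)→(D,1,-1)
state=D head=0 tape=0[0]1
At halt the head is at cell 0.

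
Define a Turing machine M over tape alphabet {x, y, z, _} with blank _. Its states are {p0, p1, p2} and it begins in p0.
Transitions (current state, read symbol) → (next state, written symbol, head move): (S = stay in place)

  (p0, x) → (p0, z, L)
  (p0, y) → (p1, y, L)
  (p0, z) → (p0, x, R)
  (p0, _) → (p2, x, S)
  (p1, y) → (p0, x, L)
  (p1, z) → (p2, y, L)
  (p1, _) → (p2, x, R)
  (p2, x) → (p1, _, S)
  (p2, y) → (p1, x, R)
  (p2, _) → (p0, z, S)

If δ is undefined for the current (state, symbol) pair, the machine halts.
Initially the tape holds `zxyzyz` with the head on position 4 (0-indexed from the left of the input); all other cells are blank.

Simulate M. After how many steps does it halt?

p0 | _zxyz[y]z   read y → write y, move L, go to p1
p1 | _zxy[z]yz   read z → write y, move L, go to p2
p2 | _zx[y]yyz   read y → write x, move R, go to p1
p1 | _zxx[y]yz   read y → write x, move L, go to p0
p0 | _zx[x]xyz   read x → write z, move L, go to p0
p0 | _z[x]zxyz   read x → write z, move L, go to p0
p0 | _[z]zzxyz   read z → write x, move R, go to p0
p0 | _x[z]zxyz   read z → write x, move R, go to p0
p0 | _xx[z]xyz   read z → write x, move R, go to p0
p0 | _xxx[x]yz   read x → write z, move L, go to p0
p0 | _xx[x]zyz   read x → write z, move L, go to p0
p0 | _x[x]zzyz   read x → write z, move L, go to p0
p0 | _[x]zzzyz   read x → write z, move L, go to p0
p0 | [_]zzzzyz   read _ → write x, move S, go to p2
p2 | [x]zzzzyz   read x → write _, move S, go to p1
p1 | [_]zzzzyz   read _ → write x, move R, go to p2
p2 | x[z]zzzyz
M halts after 16 transitions.

16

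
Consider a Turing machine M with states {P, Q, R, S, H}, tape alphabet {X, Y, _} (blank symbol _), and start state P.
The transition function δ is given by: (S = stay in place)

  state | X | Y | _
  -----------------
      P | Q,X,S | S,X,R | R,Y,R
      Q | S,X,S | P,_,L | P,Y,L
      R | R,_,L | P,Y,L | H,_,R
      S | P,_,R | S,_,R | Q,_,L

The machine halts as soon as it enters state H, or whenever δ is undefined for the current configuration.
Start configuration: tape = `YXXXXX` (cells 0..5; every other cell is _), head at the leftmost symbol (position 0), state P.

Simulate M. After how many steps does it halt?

state=P head=0 tape=[Y]XXXXX___   (P,Y)→(S,X,R)
state=S head=1 tape=X[X]XXXX___   (S,X)→(P,_,R)
state=P head=2 tape=X_[X]XXX___   (P,X)→(Q,X,S)
state=Q head=2 tape=X_[X]XXX___   (Q,X)→(S,X,S)
state=S head=2 tape=X_[X]XXX___   (S,X)→(P,_,R)
state=P head=3 tape=X__[X]XX___   (P,X)→(Q,X,S)
state=Q head=3 tape=X__[X]XX___   (Q,X)→(S,X,S)
state=S head=3 tape=X__[X]XX___   (S,X)→(P,_,R)
state=P head=4 tape=X___[X]X___   (P,X)→(Q,X,S)
state=Q head=4 tape=X___[X]X___   (Q,X)→(S,X,S)
state=S head=4 tape=X___[X]X___   (S,X)→(P,_,R)
state=P head=5 tape=X____[X]___   (P,X)→(Q,X,S)
state=Q head=5 tape=X____[X]___   (Q,X)→(S,X,S)
state=S head=5 tape=X____[X]___   (S,X)→(P,_,R)
state=P head=6 tape=X_____[_]__   (P,_)→(R,Y,R)
state=R head=7 tape=X_____Y[_]_   (R,_)→(H,_,R)
state=H head=8 tape=X_____Y_[_]
M halts after 16 transitions.

16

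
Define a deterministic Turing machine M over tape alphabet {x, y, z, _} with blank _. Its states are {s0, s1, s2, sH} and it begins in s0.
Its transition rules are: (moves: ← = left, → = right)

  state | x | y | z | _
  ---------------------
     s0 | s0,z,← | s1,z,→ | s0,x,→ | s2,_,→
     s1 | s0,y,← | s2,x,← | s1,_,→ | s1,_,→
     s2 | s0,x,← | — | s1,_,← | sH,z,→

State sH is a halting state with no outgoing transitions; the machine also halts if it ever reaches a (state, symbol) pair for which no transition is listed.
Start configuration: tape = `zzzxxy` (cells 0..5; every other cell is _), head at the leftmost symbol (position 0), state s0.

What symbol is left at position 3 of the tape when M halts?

_

state=s0 head=0 tape=_[z]zzxxy   (s0,z)→(s0,x,→)
state=s0 head=1 tape=_x[z]zxxy   (s0,z)→(s0,x,→)
state=s0 head=2 tape=_xx[z]xxy   (s0,z)→(s0,x,→)
state=s0 head=3 tape=_xxx[x]xy   (s0,x)→(s0,z,←)
state=s0 head=2 tape=_xx[x]zxy   (s0,x)→(s0,z,←)
state=s0 head=1 tape=_x[x]zzxy   (s0,x)→(s0,z,←)
state=s0 head=0 tape=_[x]zzzxy   (s0,x)→(s0,z,←)
state=s0 head=-1 tape=[_]zzzzxy   (s0,_)→(s2,_,→)
state=s2 head=0 tape=_[z]zzzxy   (s2,z)→(s1,_,←)
state=s1 head=-1 tape=[_]_zzzxy   (s1,_)→(s1,_,→)
state=s1 head=0 tape=_[_]zzzxy   (s1,_)→(s1,_,→)
state=s1 head=1 tape=__[z]zzxy   (s1,z)→(s1,_,→)
state=s1 head=2 tape=___[z]zxy   (s1,z)→(s1,_,→)
state=s1 head=3 tape=____[z]xy   (s1,z)→(s1,_,→)
state=s1 head=4 tape=_____[x]y   (s1,x)→(s0,y,←)
state=s0 head=3 tape=____[_]yy   (s0,_)→(s2,_,→)
state=s2 head=4 tape=_____[y]y
Cell 3 holds _ when M halts.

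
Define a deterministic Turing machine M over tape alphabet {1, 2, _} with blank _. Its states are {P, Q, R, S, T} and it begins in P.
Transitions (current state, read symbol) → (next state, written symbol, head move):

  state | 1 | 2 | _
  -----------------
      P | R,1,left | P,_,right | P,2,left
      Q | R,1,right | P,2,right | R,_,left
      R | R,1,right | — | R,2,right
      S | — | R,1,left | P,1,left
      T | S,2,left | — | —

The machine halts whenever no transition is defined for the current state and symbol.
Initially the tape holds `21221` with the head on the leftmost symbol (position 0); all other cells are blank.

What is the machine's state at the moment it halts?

state=P head=0 tape=[2]1221   (P,2)→(P,_,right)
state=P head=1 tape=_[1]221   (P,1)→(R,1,left)
state=R head=0 tape=[_]1221   (R,_)→(R,2,right)
state=R head=1 tape=2[1]221   (R,1)→(R,1,right)
state=R head=2 tape=21[2]21
No transition is defined for (R, 2); M halts in state R.

R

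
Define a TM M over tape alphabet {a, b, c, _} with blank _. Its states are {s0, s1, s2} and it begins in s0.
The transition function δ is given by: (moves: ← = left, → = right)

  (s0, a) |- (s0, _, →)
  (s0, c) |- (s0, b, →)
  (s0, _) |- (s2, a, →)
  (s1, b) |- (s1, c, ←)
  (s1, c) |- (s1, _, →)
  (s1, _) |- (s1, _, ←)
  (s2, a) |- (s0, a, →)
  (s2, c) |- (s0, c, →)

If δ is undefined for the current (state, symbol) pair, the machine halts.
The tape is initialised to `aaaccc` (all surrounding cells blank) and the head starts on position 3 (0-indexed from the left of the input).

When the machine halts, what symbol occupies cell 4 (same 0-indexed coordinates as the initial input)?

state=s0 head=3 tape=aaa[c]cc__   (s0,c)→(s0,b,→)
state=s0 head=4 tape=aaab[c]c__   (s0,c)→(s0,b,→)
state=s0 head=5 tape=aaabb[c]__   (s0,c)→(s0,b,→)
state=s0 head=6 tape=aaabbb[_]_   (s0,_)→(s2,a,→)
state=s2 head=7 tape=aaabbba[_]
Cell 4 holds b when M halts.

b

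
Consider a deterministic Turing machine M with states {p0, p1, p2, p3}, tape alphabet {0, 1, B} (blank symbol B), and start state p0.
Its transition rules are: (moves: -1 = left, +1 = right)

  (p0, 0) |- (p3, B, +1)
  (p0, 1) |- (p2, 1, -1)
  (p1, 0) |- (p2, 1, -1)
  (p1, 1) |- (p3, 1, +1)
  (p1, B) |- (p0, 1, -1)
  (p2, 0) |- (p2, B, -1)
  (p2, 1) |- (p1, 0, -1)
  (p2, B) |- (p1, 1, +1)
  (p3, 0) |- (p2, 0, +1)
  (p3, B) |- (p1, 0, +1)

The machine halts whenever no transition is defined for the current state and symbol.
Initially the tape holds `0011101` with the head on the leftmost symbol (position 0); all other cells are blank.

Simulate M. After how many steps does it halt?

p0 | BB[0]011101   read 0 → write B, move +1, go to p3
p3 | BBB[0]11101   read 0 → write 0, move +1, go to p2
p2 | BBB0[1]1101   read 1 → write 0, move -1, go to p1
p1 | BBB[0]01101   read 0 → write 1, move -1, go to p2
p2 | BB[B]101101   read B → write 1, move +1, go to p1
p1 | BB1[1]01101   read 1 → write 1, move +1, go to p3
p3 | BB11[0]1101   read 0 → write 0, move +1, go to p2
p2 | BB110[1]101   read 1 → write 0, move -1, go to p1
p1 | BB11[0]0101   read 0 → write 1, move -1, go to p2
p2 | BB1[1]10101   read 1 → write 0, move -1, go to p1
p1 | BB[1]010101   read 1 → write 1, move +1, go to p3
p3 | BB1[0]10101   read 0 → write 0, move +1, go to p2
p2 | BB10[1]0101   read 1 → write 0, move -1, go to p1
p1 | BB1[0]00101   read 0 → write 1, move -1, go to p2
p2 | BB[1]100101   read 1 → write 0, move -1, go to p1
p1 | B[B]0100101   read B → write 1, move -1, go to p0
p0 | [B]10100101
M halts after 16 transitions.

16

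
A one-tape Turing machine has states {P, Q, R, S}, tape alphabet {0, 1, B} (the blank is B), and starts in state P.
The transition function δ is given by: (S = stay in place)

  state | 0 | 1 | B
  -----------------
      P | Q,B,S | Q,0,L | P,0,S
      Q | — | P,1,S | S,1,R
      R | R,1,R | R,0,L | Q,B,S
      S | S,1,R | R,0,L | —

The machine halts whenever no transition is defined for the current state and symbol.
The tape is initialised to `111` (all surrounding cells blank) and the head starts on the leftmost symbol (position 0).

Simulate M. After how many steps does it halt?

P | BBB[1]11B   read 1 → write 0, move L, go to Q
Q | BB[B]011B   read B → write 1, move R, go to S
S | BB1[0]11B   read 0 → write 1, move R, go to S
S | BB11[1]1B   read 1 → write 0, move L, go to R
R | BB1[1]01B   read 1 → write 0, move L, go to R
R | BB[1]001B   read 1 → write 0, move L, go to R
R | B[B]0001B   read B → write B, move S, go to Q
Q | B[B]0001B   read B → write 1, move R, go to S
S | B1[0]001B   read 0 → write 1, move R, go to S
S | B11[0]01B   read 0 → write 1, move R, go to S
S | B111[0]1B   read 0 → write 1, move R, go to S
S | B1111[1]B   read 1 → write 0, move L, go to R
R | B111[1]0B   read 1 → write 0, move L, go to R
R | B11[1]00B   read 1 → write 0, move L, go to R
R | B1[1]000B   read 1 → write 0, move L, go to R
R | B[1]0000B   read 1 → write 0, move L, go to R
R | [B]00000B   read B → write B, move S, go to Q
Q | [B]00000B   read B → write 1, move R, go to S
S | 1[0]0000B   read 0 → write 1, move R, go to S
S | 11[0]000B   read 0 → write 1, move R, go to S
S | 111[0]00B   read 0 → write 1, move R, go to S
S | 1111[0]0B   read 0 → write 1, move R, go to S
S | 11111[0]B   read 0 → write 1, move R, go to S
S | 111111[B]
M halts after 23 transitions.

23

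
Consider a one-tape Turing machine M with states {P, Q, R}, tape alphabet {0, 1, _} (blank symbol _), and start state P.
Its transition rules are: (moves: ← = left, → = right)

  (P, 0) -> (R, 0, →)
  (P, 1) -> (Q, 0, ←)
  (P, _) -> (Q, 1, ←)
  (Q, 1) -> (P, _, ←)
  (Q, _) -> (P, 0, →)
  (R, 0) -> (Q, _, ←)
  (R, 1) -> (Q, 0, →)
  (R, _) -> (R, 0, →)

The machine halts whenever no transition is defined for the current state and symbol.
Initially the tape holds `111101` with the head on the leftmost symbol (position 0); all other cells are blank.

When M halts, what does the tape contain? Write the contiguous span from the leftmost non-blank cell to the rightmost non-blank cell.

0000001

state=P head=0 tape=_[1]11101   (P,1)→(Q,0,←)
state=Q head=-1 tape=[_]011101   (Q,_)→(P,0,→)
state=P head=0 tape=0[0]11101   (P,0)→(R,0,→)
state=R head=1 tape=00[1]1101   (R,1)→(Q,0,→)
state=Q head=2 tape=000[1]101   (Q,1)→(P,_,←)
state=P head=1 tape=00[0]_101   (P,0)→(R,0,→)
state=R head=2 tape=000[_]101   (R,_)→(R,0,→)
state=R head=3 tape=0000[1]01   (R,1)→(Q,0,→)
state=Q head=4 tape=00000[0]1
The non-blank tape span at halt is 0000001.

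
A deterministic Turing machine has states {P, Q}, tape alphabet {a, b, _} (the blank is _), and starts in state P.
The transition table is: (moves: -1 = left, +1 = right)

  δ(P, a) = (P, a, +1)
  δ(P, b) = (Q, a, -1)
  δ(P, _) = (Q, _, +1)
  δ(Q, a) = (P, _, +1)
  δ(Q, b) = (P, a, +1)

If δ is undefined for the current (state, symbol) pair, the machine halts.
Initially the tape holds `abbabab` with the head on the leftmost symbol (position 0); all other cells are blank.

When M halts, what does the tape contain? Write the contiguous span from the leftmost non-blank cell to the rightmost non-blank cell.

state=P head=0 tape=[a]bbabab__   (P,a)→(P,a,+1)
state=P head=1 tape=a[b]babab__   (P,b)→(Q,a,-1)
state=Q head=0 tape=[a]ababab__   (Q,a)→(P,_,+1)
state=P head=1 tape=_[a]babab__   (P,a)→(P,a,+1)
state=P head=2 tape=_a[b]abab__   (P,b)→(Q,a,-1)
state=Q head=1 tape=_[a]aabab__   (Q,a)→(P,_,+1)
state=P head=2 tape=__[a]abab__   (P,a)→(P,a,+1)
state=P head=3 tape=__a[a]bab__   (P,a)→(P,a,+1)
state=P head=4 tape=__aa[b]ab__   (P,b)→(Q,a,-1)
state=Q head=3 tape=__a[a]aab__   (Q,a)→(P,_,+1)
state=P head=4 tape=__a_[a]ab__   (P,a)→(P,a,+1)
state=P head=5 tape=__a_a[a]b__   (P,a)→(P,a,+1)
state=P head=6 tape=__a_aa[b]__   (P,b)→(Q,a,-1)
state=Q head=5 tape=__a_a[a]a__   (Q,a)→(P,_,+1)
state=P head=6 tape=__a_a_[a]__   (P,a)→(P,a,+1)
state=P head=7 tape=__a_a_a[_]_   (P,_)→(Q,_,+1)
state=Q head=8 tape=__a_a_a_[_]
The non-blank tape span at halt is a_a_a.

a_a_a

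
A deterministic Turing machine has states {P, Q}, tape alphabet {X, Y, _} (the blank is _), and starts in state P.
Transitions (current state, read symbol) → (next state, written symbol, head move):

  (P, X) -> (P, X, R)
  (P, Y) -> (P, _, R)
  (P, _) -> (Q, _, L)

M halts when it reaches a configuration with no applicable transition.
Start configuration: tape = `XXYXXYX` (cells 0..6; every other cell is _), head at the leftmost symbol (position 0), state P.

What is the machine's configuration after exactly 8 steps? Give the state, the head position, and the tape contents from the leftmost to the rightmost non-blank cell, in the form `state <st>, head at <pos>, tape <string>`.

state=P head=0 tape=[X]XYXXYX_   (P,X)→(P,X,R)
state=P head=1 tape=X[X]YXXYX_   (P,X)→(P,X,R)
state=P head=2 tape=XX[Y]XXYX_   (P,Y)→(P,_,R)
state=P head=3 tape=XX_[X]XYX_   (P,X)→(P,X,R)
state=P head=4 tape=XX_X[X]YX_   (P,X)→(P,X,R)
state=P head=5 tape=XX_XX[Y]X_   (P,Y)→(P,_,R)
state=P head=6 tape=XX_XX_[X]_   (P,X)→(P,X,R)
state=P head=7 tape=XX_XX_X[_]   (P,_)→(Q,_,L)
state=Q head=6 tape=XX_XX_[X]_
After 8 steps: state Q, head at 6, tape XX_XX_X.

state Q, head at 6, tape XX_XX_X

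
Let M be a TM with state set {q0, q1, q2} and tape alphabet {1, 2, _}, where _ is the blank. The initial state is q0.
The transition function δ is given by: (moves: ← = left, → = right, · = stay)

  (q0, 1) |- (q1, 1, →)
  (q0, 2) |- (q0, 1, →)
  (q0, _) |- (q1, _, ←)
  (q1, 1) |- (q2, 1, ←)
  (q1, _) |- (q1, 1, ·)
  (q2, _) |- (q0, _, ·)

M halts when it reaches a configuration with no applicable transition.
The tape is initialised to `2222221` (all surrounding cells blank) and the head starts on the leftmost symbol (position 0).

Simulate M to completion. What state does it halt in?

q2

q0 | [2]222221_   read 2 → write 1, move →, go to q0
q0 | 1[2]22221_   read 2 → write 1, move →, go to q0
q0 | 11[2]2221_   read 2 → write 1, move →, go to q0
q0 | 111[2]221_   read 2 → write 1, move →, go to q0
q0 | 1111[2]21_   read 2 → write 1, move →, go to q0
q0 | 11111[2]1_   read 2 → write 1, move →, go to q0
q0 | 111111[1]_   read 1 → write 1, move →, go to q1
q1 | 1111111[_]   read _ → write 1, move ·, go to q1
q1 | 1111111[1]   read 1 → write 1, move ←, go to q2
q2 | 111111[1]1
No transition is defined for (q2, 1); M halts in state q2.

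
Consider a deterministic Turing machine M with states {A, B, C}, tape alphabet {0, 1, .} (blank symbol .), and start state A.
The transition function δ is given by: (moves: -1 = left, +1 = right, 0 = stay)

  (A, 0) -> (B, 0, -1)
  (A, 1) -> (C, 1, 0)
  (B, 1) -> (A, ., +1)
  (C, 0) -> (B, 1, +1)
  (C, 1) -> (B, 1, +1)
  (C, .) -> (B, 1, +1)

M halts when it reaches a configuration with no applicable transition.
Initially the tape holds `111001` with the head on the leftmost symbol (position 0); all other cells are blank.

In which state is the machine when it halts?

B

state=A head=0 tape=[1]11001   (A,1)→(C,1,0)
state=C head=0 tape=[1]11001   (C,1)→(B,1,+1)
state=B head=1 tape=1[1]1001   (B,1)→(A,.,+1)
state=A head=2 tape=1.[1]001   (A,1)→(C,1,0)
state=C head=2 tape=1.[1]001   (C,1)→(B,1,+1)
state=B head=3 tape=1.1[0]01
No transition is defined for (B, 0); M halts in state B.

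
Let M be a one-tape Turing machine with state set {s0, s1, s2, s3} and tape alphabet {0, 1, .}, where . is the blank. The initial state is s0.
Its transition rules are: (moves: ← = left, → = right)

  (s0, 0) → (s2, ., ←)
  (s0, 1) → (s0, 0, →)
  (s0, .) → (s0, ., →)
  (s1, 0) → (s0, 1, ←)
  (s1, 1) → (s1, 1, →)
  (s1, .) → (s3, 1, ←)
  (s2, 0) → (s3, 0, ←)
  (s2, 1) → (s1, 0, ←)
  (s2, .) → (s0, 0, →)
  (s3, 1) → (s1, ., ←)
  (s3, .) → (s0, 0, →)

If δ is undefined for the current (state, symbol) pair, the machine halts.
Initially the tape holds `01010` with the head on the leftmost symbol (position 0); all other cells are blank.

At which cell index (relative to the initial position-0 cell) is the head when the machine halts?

-1

state=s0 head=0 tape=.[0]1010   (s0,0)→(s2,.,←)
state=s2 head=-1 tape=[.].1010   (s2,.)→(s0,0,→)
state=s0 head=0 tape=0[.]1010   (s0,.)→(s0,.,→)
state=s0 head=1 tape=0.[1]010   (s0,1)→(s0,0,→)
state=s0 head=2 tape=0.0[0]10   (s0,0)→(s2,.,←)
state=s2 head=1 tape=0.[0].10   (s2,0)→(s3,0,←)
state=s3 head=0 tape=0[.]0.10   (s3,.)→(s0,0,→)
state=s0 head=1 tape=00[0].10   (s0,0)→(s2,.,←)
state=s2 head=0 tape=0[0]..10   (s2,0)→(s3,0,←)
state=s3 head=-1 tape=[0]0..10
At halt the head is at cell -1.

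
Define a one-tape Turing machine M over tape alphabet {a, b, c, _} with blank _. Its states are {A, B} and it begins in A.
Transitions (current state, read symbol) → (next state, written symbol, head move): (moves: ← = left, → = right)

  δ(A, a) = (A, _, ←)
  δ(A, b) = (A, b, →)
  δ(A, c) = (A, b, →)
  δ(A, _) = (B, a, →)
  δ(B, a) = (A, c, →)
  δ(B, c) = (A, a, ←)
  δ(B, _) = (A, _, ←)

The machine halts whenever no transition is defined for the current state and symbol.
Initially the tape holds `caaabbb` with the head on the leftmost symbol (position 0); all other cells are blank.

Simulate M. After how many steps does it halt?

8

state=A head=0 tape=[c]aaabbb   (A,c)→(A,b,→)
state=A head=1 tape=b[a]aabbb   (A,a)→(A,_,←)
state=A head=0 tape=[b]_aabbb   (A,b)→(A,b,→)
state=A head=1 tape=b[_]aabbb   (A,_)→(B,a,→)
state=B head=2 tape=ba[a]abbb   (B,a)→(A,c,→)
state=A head=3 tape=bac[a]bbb   (A,a)→(A,_,←)
state=A head=2 tape=ba[c]_bbb   (A,c)→(A,b,→)
state=A head=3 tape=bab[_]bbb   (A,_)→(B,a,→)
state=B head=4 tape=baba[b]bb
M halts after 8 transitions.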